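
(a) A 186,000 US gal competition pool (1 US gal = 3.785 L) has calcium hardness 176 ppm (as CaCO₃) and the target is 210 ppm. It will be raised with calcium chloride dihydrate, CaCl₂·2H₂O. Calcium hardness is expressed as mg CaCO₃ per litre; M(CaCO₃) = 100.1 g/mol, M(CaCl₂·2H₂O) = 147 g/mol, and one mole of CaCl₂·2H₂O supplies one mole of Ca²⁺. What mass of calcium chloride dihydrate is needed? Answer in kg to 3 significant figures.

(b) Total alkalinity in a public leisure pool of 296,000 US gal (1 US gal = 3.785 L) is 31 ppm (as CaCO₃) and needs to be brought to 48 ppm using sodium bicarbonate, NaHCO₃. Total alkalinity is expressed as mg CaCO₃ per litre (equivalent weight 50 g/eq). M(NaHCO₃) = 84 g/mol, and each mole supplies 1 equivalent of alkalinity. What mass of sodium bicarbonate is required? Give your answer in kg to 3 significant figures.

(a) 35.2 kg; (b) 32.0 kg

(a) Volume: 186,000 US gal × 3.785 L/gal = 704,010 L.
(a) Hardness to add: (210 − 176) = 34 mg/L as CaCO₃ × 704,010 L = 23,940 g as CaCO₃.
(a) Moles of Ca²⁺ (1 mol Ca²⁺ ≡ 1 mol CaCO₃): 23,940 / 100.1 g/mol = 239.1 mol.
(a) Mass of CaCl₂·2H₂O: 239.1 × 147 = 35,150 g.

(b) Volume: 296,000 US gal × 3.785 L/gal = 1,120,360 L.
(b) Alkalinity to add: (48 − 31) = 17 mg/L as CaCO₃ × 1,120,360 L = 19,050 g as CaCO₃.
(b) Equivalents: 19,050 g ÷ 50 g/eq = 380.9 eq.
(b) NaHCO₃ supplies 1 eq per mole → 380.9 mol.
(b) Mass: 380.9 mol × 84 g/mol = 32,000 g.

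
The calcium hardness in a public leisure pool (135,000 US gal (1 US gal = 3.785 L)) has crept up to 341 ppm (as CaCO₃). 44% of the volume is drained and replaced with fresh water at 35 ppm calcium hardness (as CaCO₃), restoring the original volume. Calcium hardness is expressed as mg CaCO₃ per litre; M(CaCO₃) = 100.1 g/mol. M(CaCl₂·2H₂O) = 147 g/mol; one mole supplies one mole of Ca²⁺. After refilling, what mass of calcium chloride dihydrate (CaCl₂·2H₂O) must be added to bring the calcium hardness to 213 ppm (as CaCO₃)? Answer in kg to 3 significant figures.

Volume: 135,000 US gal × 3.785 L/gal = 510,975 L.
After draining 44% and refilling: 341 × 0.56 + 35 × 0.44 = 206.36 ppm.
Deficit to target: 213 − 206.36 = 6.64 mg/L.
As CaCO₃: 6.64 mg/L × 510,975 L = 3393 g; ÷ 100.1 = 33.89 mol Ca²⁺.
Mass: 33.89 × 147 = 4983 g.

4.98 kg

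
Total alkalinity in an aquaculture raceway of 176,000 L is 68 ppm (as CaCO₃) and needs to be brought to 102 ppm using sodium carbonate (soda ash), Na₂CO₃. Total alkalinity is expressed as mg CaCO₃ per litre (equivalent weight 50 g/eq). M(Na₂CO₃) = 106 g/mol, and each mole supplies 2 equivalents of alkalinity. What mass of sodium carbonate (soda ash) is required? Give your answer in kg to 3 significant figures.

6.34 kg

Alkalinity to add: (102 − 68) = 34 mg/L as CaCO₃ × 176,000 L = 5984 g as CaCO₃.
Equivalents: 5984 g ÷ 50 g/eq = 119.7 eq.
Each mole of Na₂CO₃ supplies 2 eq, so 119.7 / 2 = 59.84 mol.
Mass: 59.84 mol × 106 g/mol = 6343 g.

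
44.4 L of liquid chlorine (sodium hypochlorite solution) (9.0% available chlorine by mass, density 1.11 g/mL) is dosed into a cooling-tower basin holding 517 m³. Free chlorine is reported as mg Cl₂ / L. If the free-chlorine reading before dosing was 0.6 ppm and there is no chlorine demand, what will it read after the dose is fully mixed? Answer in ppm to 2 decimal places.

9.18 ppm

Volume: 517 m³ = 517,000 L.
Mass of solution: 44.4 L × 1000 mL/L × 1.11 g/mL = 49,280 g.
Available chlorine delivered: 49,280 g × 0.09 = 4436 g as Cl₂.
Concentration rise: 4436 g / 517,000 L = 8.579 mg/L = 8.58 ppm.
Final FC: 0.6 + 8.58 = 9.18 ppm.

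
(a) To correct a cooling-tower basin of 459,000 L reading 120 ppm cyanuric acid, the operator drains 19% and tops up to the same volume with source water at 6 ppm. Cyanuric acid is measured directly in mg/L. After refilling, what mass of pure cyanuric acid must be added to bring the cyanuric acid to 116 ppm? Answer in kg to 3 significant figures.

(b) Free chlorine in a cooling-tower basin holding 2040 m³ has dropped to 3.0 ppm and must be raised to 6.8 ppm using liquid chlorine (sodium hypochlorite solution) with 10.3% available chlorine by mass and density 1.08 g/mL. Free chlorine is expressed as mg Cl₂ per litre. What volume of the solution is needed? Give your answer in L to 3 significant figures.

(a) After draining 19% and refilling: 120 × 0.81 + 6 × 0.19 = 98.34 ppm.
(a) Deficit to target: 116 − 98.34 = 17.66 mg/L.
(a) Mass: 17.66 mg/L × 459,000 L = 8106 g cyanuric acid.

(b) Volume: 2040 m³ = 2,040,000 L.
(b) Chlorine deficit: 6.8 − 3.0 = 3.8 ppm = 3.8 mg/L as Cl₂.
(b) Cl₂ equivalent needed: 3.8 mg/L × 2,040,000 L = 7,752,000 mg = 7752 g.
(b) Product at 10.3% available chlorine: 7752 / 0.103 = 75,260 g.
(b) Volume at density 1.08 g/mL: 75,260 g ÷ 1.08 g/mL = 69,690 mL.

(a) 8.11 kg; (b) 69.7 L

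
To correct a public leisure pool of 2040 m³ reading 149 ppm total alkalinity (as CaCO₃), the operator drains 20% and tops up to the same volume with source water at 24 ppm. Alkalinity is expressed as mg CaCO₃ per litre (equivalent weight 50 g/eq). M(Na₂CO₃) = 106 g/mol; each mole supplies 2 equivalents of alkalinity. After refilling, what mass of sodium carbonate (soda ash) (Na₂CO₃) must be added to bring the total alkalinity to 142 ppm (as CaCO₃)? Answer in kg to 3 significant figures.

38.9 kg

Volume: 2040 m³ = 2,040,000 L.
After draining 20% and refilling: 149 × 0.80 + 24 × 0.20 = 124 ppm.
Deficit to target: 142 − 124 = 18 mg/L.
As CaCO₃: 18 mg/L × 2,040,000 L = 36,720 g; ÷ 50 g/eq ÷ 2 = 367.2 mol Na₂CO₃.
Mass: 367.2 × 106 = 38,920 g.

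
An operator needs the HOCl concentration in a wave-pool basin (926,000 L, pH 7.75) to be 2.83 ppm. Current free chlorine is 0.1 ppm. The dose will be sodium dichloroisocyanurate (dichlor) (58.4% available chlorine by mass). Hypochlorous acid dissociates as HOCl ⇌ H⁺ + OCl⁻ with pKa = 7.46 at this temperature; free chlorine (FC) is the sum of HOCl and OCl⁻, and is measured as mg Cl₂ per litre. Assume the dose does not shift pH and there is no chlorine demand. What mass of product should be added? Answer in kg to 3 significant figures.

[OCl⁻]/[HOCl] = 10^(pH − pKa) = 10^(7.75 − 7.46) = 1.95; fraction as HOCl = 1/(1 + 1.95) = 0.339.
Free chlorine required for 2.83 ppm HOCl: 2.83 / 0.339 = 8.348 ppm.
FC to add: 8.348 − 0.1 = 8.248 mg/L as Cl₂.
Cl₂ equivalent: 8.248 mg/L × 926,000 L = 7638 g.
Product at 58.4% available Cl: 7638 / 0.584 = 13,080 g.

13.1 kg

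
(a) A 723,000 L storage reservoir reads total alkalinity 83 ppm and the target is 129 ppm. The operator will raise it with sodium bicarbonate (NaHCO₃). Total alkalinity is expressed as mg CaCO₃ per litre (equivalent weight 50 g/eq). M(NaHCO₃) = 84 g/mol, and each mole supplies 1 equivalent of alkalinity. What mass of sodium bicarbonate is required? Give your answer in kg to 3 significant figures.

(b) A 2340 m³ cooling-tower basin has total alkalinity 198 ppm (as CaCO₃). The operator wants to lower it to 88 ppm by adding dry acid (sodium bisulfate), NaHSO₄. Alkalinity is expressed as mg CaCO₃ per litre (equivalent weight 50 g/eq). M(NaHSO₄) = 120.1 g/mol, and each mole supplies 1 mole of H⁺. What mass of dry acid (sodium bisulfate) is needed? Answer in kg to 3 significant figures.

(a) 55.9 kg; (b) 618 kg

(a) Alkalinity to add: (129 − 83) = 46 mg/L as CaCO₃ × 723,000 L = 33,260 g as CaCO₃.
(a) Equivalents: 33,260 g ÷ 50 g/eq = 665.2 eq.
(a) NaHCO₃ supplies 1 eq per mole → 665.2 mol.
(a) Mass: 665.2 mol × 84 g/mol = 55,870 g.

(b) Volume: 2340 m³ = 2,340,000 L.
(b) Alkalinity to neutralize: (198 − 88) = 110 mg/L as CaCO₃ × 2,340,000 L = 257,400 g as CaCO₃.
(b) Equivalents of H⁺ required: 257,400 ÷ 50 g/eq = 5148 eq = 5148 mol NaHSO₄.
(b) Mass of NaHSO₄: 5148 × 120.1 = 618,300 g.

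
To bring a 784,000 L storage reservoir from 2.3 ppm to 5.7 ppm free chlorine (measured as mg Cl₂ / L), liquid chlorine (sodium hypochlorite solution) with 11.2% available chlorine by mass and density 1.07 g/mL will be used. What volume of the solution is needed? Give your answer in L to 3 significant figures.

22.2 L

Chlorine deficit: 5.7 − 2.3 = 3.4 ppm = 3.4 mg/L as Cl₂.
Cl₂ equivalent needed: 3.4 mg/L × 784,000 L = 2,666,000 mg = 2666 g.
Product at 11.2% available chlorine: 2666 / 0.112 = 23,800 g.
Volume at density 1.07 g/mL: 23,800 g ÷ 1.07 g/mL = 22,240 mL.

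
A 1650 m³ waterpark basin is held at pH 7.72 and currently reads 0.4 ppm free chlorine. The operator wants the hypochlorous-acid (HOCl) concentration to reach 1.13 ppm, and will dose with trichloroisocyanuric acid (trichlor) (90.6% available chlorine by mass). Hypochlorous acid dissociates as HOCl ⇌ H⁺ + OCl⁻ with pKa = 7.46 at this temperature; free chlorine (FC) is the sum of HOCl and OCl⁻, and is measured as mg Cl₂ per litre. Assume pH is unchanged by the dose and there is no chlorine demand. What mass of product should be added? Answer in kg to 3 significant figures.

5.07 kg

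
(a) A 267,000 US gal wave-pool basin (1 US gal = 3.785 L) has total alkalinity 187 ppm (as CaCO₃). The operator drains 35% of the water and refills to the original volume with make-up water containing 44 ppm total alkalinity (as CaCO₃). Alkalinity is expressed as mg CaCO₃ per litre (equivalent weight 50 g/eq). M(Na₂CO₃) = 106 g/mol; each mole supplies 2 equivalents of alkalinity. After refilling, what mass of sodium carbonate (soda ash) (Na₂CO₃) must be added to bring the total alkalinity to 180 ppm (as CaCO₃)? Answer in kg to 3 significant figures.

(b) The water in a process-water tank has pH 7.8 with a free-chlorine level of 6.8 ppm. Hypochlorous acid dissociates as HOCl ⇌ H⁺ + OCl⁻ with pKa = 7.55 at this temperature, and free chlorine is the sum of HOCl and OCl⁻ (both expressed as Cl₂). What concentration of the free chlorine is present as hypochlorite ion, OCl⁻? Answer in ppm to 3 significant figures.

(a) 46.1 kg; (b) 4.35 ppm

(a) Volume: 267,000 US gal × 3.785 L/gal = 1,010,595 L.
(a) After draining 35% and refilling: 187 × 0.65 + 44 × 0.35 = 136.95 ppm.
(a) Deficit to target: 180 − 136.95 = 43.05 mg/L.
(a) As CaCO₃: 43.05 mg/L × 1,010,595 L = 43,510 g; ÷ 50 g/eq ÷ 2 = 435.1 mol Na₂CO₃.
(a) Mass: 435.1 × 106 = 46,120 g.

(b) [OCl⁻]/[HOCl] = 10^(pH − pKa) = 10^(7.8 − 7.55) = 10^0.25 = 1.778.
(b) Fraction as HOCl = 1 / (1 + 1.778) = 0.3599.
(b) OCl⁻ = (1 − 0.3599) × 6.8 ppm = 4.352 ppm.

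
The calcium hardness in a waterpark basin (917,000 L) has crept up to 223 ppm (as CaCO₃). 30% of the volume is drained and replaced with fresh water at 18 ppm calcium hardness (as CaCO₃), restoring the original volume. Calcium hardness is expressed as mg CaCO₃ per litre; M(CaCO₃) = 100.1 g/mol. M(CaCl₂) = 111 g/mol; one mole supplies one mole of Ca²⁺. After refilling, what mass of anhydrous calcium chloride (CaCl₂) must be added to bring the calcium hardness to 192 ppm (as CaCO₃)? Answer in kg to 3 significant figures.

After draining 30% and refilling: 223 × 0.70 + 18 × 0.30 = 161.5 ppm.
Deficit to target: 192 − 161.5 = 30.5 mg/L.
As CaCO₃: 30.5 mg/L × 917,000 L = 27,970 g; ÷ 100.1 = 279.4 mol Ca²⁺.
Mass: 279.4 × 111 = 31,010 g.

31.0 kg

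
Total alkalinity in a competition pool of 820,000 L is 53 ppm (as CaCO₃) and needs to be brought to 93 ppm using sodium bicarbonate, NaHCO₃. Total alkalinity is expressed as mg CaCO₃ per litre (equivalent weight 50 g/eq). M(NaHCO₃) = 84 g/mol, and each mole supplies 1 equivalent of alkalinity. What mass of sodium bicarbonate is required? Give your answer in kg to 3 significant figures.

55.1 kg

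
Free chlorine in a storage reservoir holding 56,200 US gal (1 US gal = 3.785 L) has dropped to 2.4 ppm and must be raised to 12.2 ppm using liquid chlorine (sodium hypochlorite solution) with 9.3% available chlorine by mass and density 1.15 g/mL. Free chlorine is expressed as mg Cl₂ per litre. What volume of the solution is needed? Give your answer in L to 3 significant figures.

Volume: 56,200 US gal × 3.785 L/gal = 212,717 L.
Chlorine deficit: 12.2 − 2.4 = 9.8 ppm = 9.8 mg/L as Cl₂.
Cl₂ equivalent needed: 9.8 mg/L × 212,717 L = 2,085,000 mg = 2085 g.
Product at 9.3% available chlorine: 2085 / 0.093 = 22,420 g.
Volume at density 1.15 g/mL: 22,420 g ÷ 1.15 g/mL = 19,490 mL.

19.5 L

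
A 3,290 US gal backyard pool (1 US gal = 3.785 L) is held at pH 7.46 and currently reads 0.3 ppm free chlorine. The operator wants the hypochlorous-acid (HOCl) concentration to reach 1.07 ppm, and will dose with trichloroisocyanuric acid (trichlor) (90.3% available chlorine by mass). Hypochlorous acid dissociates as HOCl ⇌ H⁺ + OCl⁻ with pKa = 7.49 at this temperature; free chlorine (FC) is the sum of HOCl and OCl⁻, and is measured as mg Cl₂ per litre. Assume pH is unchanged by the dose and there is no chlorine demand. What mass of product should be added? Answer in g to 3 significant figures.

Volume: 3,290 US gal × 3.785 L/gal = 12,453 L.
[OCl⁻]/[HOCl] = 10^(pH − pKa) = 10^(7.46 − 7.49) = 0.9333; fraction as HOCl = 1/(1 + 0.9333) = 0.5173.
Free chlorine required for 1.07 ppm HOCl: 1.07 / 0.5173 = 2.069 ppm.
FC to add: 2.069 − 0.3 = 1.769 mg/L as Cl₂.
Cl₂ equivalent: 1.769 mg/L × 12,453 L = 22.02 g.
Product at 90.3% available Cl: 22.02 / 0.903 = 24.39 g.

24.4 g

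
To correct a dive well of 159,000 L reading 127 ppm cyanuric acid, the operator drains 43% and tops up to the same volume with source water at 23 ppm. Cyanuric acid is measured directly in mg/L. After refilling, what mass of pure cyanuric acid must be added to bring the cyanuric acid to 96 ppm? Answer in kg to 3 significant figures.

After draining 43% and refilling: 127 × 0.57 + 23 × 0.43 = 82.28 ppm.
Deficit to target: 96 − 82.28 = 13.72 mg/L.
Mass: 13.72 mg/L × 159,000 L = 2181 g cyanuric acid.

2.18 kg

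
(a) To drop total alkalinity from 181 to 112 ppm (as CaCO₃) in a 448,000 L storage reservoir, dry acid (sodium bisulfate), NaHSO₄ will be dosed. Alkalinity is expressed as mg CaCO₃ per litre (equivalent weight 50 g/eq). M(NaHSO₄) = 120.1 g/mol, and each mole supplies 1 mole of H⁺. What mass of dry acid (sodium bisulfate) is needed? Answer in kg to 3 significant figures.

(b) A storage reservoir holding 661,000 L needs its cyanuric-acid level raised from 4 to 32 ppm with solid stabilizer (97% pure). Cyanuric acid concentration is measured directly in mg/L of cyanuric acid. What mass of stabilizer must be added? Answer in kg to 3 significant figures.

(a) Alkalinity to neutralize: (181 − 112) = 69 mg/L as CaCO₃ × 448,000 L = 30,910 g as CaCO₃.
(a) Equivalents of H⁺ required: 30,910 ÷ 50 g/eq = 618.2 eq = 618.2 mol NaHSO₄.
(a) Mass of NaHSO₄: 618.2 × 120.1 = 74,250 g.

(b) CYA to add: (32 − 4) = 28 mg/L × 661,000 L = 18,510 g cyanuric acid.
(b) At 97% purity: 18,510 / 0.97 = 19,080 g product.

(a) 74.3 kg; (b) 19.1 kg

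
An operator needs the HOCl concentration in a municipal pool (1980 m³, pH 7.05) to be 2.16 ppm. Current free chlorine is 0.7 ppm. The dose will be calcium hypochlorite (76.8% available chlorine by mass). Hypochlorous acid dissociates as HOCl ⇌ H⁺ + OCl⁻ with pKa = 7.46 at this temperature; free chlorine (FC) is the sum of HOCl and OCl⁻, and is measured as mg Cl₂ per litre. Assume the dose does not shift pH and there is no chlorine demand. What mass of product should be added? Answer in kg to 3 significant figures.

Volume: 1980 m³ = 1,980,000 L.
[OCl⁻]/[HOCl] = 10^(pH − pKa) = 10^(7.05 − 7.46) = 0.389; fraction as HOCl = 1/(1 + 0.389) = 0.7199.
Free chlorine required for 2.16 ppm HOCl: 2.16 / 0.7199 = 3 ppm.
FC to add: 3 − 0.7 = 2.3 mg/L as Cl₂.
Cl₂ equivalent: 2.3 mg/L × 1,980,000 L = 4555 g.
Product at 76.8% available Cl: 4555 / 0.768 = 5931 g.

5.93 kg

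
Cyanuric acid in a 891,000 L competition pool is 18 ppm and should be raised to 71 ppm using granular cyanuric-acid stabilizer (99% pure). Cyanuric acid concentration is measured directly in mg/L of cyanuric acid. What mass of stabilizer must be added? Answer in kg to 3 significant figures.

47.7 kg

CYA to add: (71 − 18) = 53 mg/L × 891,000 L = 47,220 g cyanuric acid.
At 99% purity: 47,220 / 0.99 = 47,700 g product.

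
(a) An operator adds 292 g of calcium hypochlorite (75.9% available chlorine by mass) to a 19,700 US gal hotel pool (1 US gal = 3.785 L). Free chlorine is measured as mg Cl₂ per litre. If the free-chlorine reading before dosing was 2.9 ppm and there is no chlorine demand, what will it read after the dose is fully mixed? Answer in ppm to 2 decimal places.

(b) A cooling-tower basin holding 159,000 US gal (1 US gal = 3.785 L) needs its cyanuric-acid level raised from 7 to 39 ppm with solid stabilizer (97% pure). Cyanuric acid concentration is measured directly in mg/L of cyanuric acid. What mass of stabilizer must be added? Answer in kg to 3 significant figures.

(a) Volume: 19,700 US gal × 3.785 L/gal = 74,564 L.
(a) Available chlorine delivered: 292 g × 0.759 = 221.6 g as Cl₂.
(a) Concentration rise: 221.6 g / 74,564 L = 2.972 mg/L = 2.97 ppm.
(a) Final FC: 2.9 + 2.97 = 5.87 ppm.

(b) Volume: 159,000 US gal × 3.785 L/gal = 601,815 L.
(b) CYA to add: (39 − 7) = 32 mg/L × 601,815 L = 19,260 g cyanuric acid.
(b) At 97% purity: 19,260 / 0.97 = 19,850 g product.

(a) 5.87 ppm; (b) 19.9 kg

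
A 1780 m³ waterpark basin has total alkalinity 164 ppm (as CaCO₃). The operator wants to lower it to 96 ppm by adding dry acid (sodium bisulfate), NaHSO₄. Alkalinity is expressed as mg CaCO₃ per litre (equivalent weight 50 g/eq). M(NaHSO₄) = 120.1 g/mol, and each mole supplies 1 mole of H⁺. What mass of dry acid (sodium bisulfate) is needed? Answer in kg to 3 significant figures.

Volume: 1780 m³ = 1,780,000 L.
Alkalinity to neutralize: (164 − 96) = 68 mg/L as CaCO₃ × 1,780,000 L = 121,000 g as CaCO₃.
Equivalents of H⁺ required: 121,000 ÷ 50 g/eq = 2421 eq = 2421 mol NaHSO₄.
Mass of NaHSO₄: 2421 × 120.1 = 290,700 g.

291 kg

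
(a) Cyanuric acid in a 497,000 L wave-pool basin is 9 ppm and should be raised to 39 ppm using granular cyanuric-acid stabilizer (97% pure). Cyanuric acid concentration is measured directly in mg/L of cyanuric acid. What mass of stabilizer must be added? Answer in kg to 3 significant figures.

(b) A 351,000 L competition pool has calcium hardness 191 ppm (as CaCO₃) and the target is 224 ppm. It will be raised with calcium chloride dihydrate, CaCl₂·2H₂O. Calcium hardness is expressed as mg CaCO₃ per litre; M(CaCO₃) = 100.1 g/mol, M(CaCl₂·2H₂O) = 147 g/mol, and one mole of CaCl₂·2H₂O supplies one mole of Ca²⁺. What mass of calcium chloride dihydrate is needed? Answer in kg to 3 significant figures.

(a) CYA to add: (39 − 9) = 30 mg/L × 497,000 L = 14,910 g cyanuric acid.
(a) At 97% purity: 14,910 / 0.97 = 15,370 g product.

(b) Hardness to add: (224 − 191) = 33 mg/L as CaCO₃ × 351,000 L = 11,580 g as CaCO₃.
(b) Moles of Ca²⁺ (1 mol Ca²⁺ ≡ 1 mol CaCO₃): 11,580 / 100.1 g/mol = 115.7 mol.
(b) Mass of CaCl₂·2H₂O: 115.7 × 147 = 17,010 g.

(a) 15.4 kg; (b) 17.0 kg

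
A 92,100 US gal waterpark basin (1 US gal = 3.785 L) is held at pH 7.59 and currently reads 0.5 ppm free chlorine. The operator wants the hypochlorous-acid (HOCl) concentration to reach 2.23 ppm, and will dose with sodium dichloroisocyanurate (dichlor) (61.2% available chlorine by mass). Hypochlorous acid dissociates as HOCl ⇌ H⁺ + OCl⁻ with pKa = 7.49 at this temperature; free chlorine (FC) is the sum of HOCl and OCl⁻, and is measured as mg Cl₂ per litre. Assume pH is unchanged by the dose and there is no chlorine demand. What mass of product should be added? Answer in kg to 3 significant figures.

2.58 kg

Volume: 92,100 US gal × 3.785 L/gal = 348,598 L.
[OCl⁻]/[HOCl] = 10^(pH − pKa) = 10^(7.59 − 7.49) = 1.259; fraction as HOCl = 1/(1 + 1.259) = 0.4427.
Free chlorine required for 2.23 ppm HOCl: 2.23 / 0.4427 = 5.037 ppm.
FC to add: 5.037 − 0.5 = 4.537 mg/L as Cl₂.
Cl₂ equivalent: 4.537 mg/L × 348,598 L = 1582 g.
Product at 61.2% available Cl: 1582 / 0.612 = 2585 g.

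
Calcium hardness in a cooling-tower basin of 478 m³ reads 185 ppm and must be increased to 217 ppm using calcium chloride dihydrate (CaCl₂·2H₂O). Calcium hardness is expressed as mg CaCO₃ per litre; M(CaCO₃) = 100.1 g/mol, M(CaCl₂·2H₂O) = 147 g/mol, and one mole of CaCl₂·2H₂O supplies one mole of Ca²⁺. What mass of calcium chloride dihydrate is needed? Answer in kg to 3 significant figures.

Volume: 478 m³ = 478,000 L.
Hardness to add: (217 − 185) = 32 mg/L as CaCO₃ × 478,000 L = 15,300 g as CaCO₃.
Moles of Ca²⁺ (1 mol Ca²⁺ ≡ 1 mol CaCO₃): 15,300 / 100.1 g/mol = 152.8 mol.
Mass of CaCl₂·2H₂O: 152.8 × 147 = 22,460 g.

22.5 kg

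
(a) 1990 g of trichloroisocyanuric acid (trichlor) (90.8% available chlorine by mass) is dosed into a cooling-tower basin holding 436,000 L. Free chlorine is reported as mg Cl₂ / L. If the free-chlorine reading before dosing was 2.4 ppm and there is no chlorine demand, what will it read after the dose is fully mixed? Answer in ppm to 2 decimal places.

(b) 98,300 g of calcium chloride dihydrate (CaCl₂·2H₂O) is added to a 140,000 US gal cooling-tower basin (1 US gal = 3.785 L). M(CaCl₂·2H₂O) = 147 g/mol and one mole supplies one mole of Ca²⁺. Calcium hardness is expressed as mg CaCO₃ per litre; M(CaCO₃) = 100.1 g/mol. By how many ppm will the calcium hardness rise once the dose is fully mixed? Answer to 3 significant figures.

(a) Available chlorine delivered: 1990 g × 0.908 = 1807 g as Cl₂.
(a) Concentration rise: 1807 g / 436,000 L = 4.144 mg/L = 4.14 ppm.
(a) Final FC: 2.4 + 4.14 = 6.54 ppm.

(b) Volume: 140,000 US gal × 3.785 L/gal = 529,900 L.
(b) Moles of Ca²⁺: 98,300 g ÷ 147 g/mol = 668.7 mol.
(b) As CaCO₃: 668.7 mol × 100.1 g/mol = 66,940 g.
(b) Rise: 66,940 g / 529,900 L × 1000 = 126.3 mg/L.

(a) 6.54 ppm; (b) 126 ppm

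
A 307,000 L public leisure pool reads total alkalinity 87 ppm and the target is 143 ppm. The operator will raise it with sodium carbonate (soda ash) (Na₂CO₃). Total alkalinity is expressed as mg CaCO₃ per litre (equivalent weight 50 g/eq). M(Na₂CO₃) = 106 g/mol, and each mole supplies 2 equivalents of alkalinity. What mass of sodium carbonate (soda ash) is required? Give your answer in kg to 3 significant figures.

Alkalinity to add: (143 − 87) = 56 mg/L as CaCO₃ × 307,000 L = 17,190 g as CaCO₃.
Equivalents: 17,190 g ÷ 50 g/eq = 343.8 eq.
Each mole of Na₂CO₃ supplies 2 eq, so 343.8 / 2 = 171.9 mol.
Mass: 171.9 mol × 106 g/mol = 18,220 g.

18.2 kg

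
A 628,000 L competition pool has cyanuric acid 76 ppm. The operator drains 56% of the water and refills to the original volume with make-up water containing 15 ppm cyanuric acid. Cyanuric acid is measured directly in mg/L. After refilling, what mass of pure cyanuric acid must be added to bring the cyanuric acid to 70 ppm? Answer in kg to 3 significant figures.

17.7 kg

After draining 56% and refilling: 76 × 0.44 + 15 × 0.56 = 41.84 ppm.
Deficit to target: 70 − 41.84 = 28.16 mg/L.
Mass: 28.16 mg/L × 628,000 L = 17,680 g cyanuric acid.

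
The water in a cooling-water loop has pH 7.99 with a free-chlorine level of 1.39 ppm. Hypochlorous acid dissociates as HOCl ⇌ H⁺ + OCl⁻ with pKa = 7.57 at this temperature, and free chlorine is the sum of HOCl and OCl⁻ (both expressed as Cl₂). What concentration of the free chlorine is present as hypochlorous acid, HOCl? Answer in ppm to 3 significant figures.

0.383 ppm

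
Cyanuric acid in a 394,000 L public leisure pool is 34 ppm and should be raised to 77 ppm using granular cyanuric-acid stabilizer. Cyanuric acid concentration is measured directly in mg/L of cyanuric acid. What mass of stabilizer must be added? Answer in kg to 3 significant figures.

16.9 kg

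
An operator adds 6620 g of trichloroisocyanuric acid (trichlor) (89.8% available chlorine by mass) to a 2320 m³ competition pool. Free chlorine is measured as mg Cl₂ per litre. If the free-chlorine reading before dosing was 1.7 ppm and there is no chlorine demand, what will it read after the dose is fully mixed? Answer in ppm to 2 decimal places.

Volume: 2320 m³ = 2,320,000 L.
Available chlorine delivered: 6620 g × 0.898 = 5945 g as Cl₂.
Concentration rise: 5945 g / 2,320,000 L = 2.562 mg/L = 2.56 ppm.
Final FC: 1.7 + 2.56 = 4.26 ppm.

4.26 ppm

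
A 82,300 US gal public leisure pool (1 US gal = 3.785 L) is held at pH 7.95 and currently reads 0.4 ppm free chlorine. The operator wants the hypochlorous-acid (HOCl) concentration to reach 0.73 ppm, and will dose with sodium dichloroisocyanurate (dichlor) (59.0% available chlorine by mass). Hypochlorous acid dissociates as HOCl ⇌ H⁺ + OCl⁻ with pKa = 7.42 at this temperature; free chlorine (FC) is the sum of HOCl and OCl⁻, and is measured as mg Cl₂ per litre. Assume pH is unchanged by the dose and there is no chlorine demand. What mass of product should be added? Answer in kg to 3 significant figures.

Volume: 82,300 US gal × 3.785 L/gal = 311,506 L.
[OCl⁻]/[HOCl] = 10^(pH − pKa) = 10^(7.95 − 7.42) = 3.388; fraction as HOCl = 1/(1 + 3.388) = 0.2279.
Free chlorine required for 0.73 ppm HOCl: 0.73 / 0.2279 = 3.204 ppm.
FC to add: 3.204 − 0.4 = 2.804 mg/L as Cl₂.
Cl₂ equivalent: 2.804 mg/L × 311,506 L = 873.3 g.
Product at 59.0% available Cl: 873.3 / 0.59 = 1480 g.

1.48 kg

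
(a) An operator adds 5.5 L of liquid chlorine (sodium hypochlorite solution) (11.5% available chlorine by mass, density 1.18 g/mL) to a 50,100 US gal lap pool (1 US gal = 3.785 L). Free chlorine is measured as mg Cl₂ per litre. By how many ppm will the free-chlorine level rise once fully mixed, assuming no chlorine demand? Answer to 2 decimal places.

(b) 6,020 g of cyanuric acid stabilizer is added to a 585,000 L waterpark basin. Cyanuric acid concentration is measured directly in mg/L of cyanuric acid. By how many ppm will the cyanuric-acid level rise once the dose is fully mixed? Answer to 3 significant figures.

(a) 3.94 ppm; (b) 10.3 ppm

(a) Volume: 50,100 US gal × 3.785 L/gal = 189,628 L.
(a) Mass of solution: 5.5 L × 1000 mL/L × 1.18 g/mL = 6490 g.
(a) Available chlorine delivered: 6490 g × 0.115 = 746.4 g as Cl₂.
(a) Concentration rise: 746.4 g / 189,628 L = 3.936 mg/L = 3.94 ppm.

(b) Rise: 6,020 g / 585,000 L × 1000 = 10.29 mg/L.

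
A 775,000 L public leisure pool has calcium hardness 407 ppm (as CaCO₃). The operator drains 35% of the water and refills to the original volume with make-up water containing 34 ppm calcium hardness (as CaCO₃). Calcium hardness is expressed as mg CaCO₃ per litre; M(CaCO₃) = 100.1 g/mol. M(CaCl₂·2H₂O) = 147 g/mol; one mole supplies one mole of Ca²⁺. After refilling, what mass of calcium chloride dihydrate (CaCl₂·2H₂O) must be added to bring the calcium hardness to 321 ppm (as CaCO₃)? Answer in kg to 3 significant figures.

50.7 kg

After draining 35% and refilling: 407 × 0.65 + 34 × 0.35 = 276.45 ppm.
Deficit to target: 321 − 276.45 = 44.55 mg/L.
As CaCO₃: 44.55 mg/L × 775,000 L = 34,530 g; ÷ 100.1 = 344.9 mol Ca²⁺.
Mass: 344.9 × 147 = 50,700 g.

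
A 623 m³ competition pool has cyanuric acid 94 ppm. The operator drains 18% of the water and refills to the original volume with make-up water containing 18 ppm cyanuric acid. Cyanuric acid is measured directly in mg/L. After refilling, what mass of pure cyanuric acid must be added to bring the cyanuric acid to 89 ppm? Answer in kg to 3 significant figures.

5.41 kg

Volume: 623 m³ = 623,000 L.
After draining 18% and refilling: 94 × 0.82 + 18 × 0.18 = 80.32 ppm.
Deficit to target: 89 − 80.32 = 8.68 mg/L.
Mass: 8.68 mg/L × 623,000 L = 5408 g cyanuric acid.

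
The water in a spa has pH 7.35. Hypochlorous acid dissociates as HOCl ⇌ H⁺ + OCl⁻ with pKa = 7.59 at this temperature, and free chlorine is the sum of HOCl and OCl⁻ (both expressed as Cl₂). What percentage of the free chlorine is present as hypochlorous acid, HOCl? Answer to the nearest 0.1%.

[OCl⁻]/[HOCl] = 10^(pH − pKa) = 10^(7.35 − 7.59) = 10^-0.24 = 0.5754.
Fraction as HOCl = 1 / (1 + 0.5754) = 0.6347.

63.5%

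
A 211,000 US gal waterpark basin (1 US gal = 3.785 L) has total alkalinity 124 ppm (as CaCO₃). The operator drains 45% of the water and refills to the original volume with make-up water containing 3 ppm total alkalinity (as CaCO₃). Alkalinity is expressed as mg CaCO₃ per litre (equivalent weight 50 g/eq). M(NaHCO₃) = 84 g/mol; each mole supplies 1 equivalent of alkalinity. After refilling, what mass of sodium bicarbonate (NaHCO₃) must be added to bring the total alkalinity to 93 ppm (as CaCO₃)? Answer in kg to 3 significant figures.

31.5 kg

Volume: 211,000 US gal × 3.785 L/gal = 798,635 L.
After draining 45% and refilling: 124 × 0.55 + 3 × 0.45 = 69.55 ppm.
Deficit to target: 93 − 69.55 = 23.45 mg/L.
As CaCO₃: 23.45 mg/L × 798,635 L = 18,730 g; ÷ 50 g/eq ÷ 1 = 374.6 mol NaHCO₃.
Mass: 374.6 × 84 = 31,460 g.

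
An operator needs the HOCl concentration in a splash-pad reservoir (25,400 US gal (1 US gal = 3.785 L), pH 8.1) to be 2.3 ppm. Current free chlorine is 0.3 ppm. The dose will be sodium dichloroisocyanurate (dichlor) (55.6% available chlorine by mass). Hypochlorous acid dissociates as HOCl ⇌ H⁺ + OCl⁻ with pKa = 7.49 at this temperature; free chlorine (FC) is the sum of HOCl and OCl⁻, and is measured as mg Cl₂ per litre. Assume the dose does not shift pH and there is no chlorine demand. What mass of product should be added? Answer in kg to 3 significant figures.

1.97 kg

Volume: 25,400 US gal × 3.785 L/gal = 96,139 L.
[OCl⁻]/[HOCl] = 10^(pH − pKa) = 10^(8.1 − 7.49) = 4.074; fraction as HOCl = 1/(1 + 4.074) = 0.1971.
Free chlorine required for 2.3 ppm HOCl: 2.3 / 0.1971 = 11.67 ppm.
FC to add: 11.67 − 0.3 = 11.37 mg/L as Cl₂.
Cl₂ equivalent: 11.37 mg/L × 96,139 L = 1093 g.
Product at 55.6% available Cl: 1093 / 0.556 = 1966 g.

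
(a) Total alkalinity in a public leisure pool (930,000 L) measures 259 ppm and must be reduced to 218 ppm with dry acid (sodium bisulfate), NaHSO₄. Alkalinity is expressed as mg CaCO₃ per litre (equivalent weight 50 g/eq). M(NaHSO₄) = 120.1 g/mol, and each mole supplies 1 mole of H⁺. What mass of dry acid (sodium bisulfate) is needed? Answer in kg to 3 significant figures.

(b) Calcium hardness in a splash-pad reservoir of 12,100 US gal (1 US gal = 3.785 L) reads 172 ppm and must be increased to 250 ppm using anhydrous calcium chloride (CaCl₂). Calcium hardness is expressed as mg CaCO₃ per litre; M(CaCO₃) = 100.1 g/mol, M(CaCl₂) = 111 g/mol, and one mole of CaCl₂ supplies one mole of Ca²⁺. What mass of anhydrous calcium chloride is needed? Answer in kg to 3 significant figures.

(a) 91.6 kg; (b) 3.96 kg

(a) Alkalinity to neutralize: (259 − 218) = 41 mg/L as CaCO₃ × 930,000 L = 38,130 g as CaCO₃.
(a) Equivalents of H⁺ required: 38,130 ÷ 50 g/eq = 762.6 eq = 762.6 mol NaHSO₄.
(a) Mass of NaHSO₄: 762.6 × 120.1 = 91,590 g.

(b) Volume: 12,100 US gal × 3.785 L/gal = 45,798 L.
(b) Hardness to add: (250 − 172) = 78 mg/L as CaCO₃ × 45,798 L = 3572 g as CaCO₃.
(b) Moles of Ca²⁺ (1 mol Ca²⁺ ≡ 1 mol CaCO₃): 3572 / 100.1 g/mol = 35.69 mol.
(b) Mass of CaCl₂: 35.69 × 111 = 3961 g.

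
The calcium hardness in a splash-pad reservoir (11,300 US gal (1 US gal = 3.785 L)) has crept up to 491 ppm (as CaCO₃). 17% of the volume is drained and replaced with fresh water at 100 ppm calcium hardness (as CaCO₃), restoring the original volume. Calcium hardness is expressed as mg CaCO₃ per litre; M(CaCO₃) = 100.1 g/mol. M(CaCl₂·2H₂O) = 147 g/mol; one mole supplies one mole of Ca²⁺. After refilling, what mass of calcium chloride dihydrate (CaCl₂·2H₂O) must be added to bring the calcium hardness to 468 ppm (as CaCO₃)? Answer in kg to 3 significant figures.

2.73 kg

Volume: 11,300 US gal × 3.785 L/gal = 42,770 L.
After draining 17% and refilling: 491 × 0.83 + 100 × 0.17 = 424.53 ppm.
Deficit to target: 468 − 424.53 = 43.47 mg/L.
As CaCO₃: 43.47 mg/L × 42,770 L = 1859 g; ÷ 100.1 = 18.57 mol Ca²⁺.
Mass: 18.57 × 147 = 2730 g.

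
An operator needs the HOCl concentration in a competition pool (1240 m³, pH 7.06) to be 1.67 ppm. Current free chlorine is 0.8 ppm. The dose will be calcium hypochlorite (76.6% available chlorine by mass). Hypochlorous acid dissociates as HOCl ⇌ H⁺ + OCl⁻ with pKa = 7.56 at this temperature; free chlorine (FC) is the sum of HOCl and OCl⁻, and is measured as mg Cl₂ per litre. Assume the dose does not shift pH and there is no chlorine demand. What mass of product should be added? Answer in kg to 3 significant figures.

2.26 kg

Volume: 1240 m³ = 1,240,000 L.
[OCl⁻]/[HOCl] = 10^(pH − pKa) = 10^(7.06 − 7.56) = 0.3162; fraction as HOCl = 1/(1 + 0.3162) = 0.7597.
Free chlorine required for 1.67 ppm HOCl: 1.67 / 0.7597 = 2.198 ppm.
FC to add: 2.198 − 0.8 = 1.398 mg/L as Cl₂.
Cl₂ equivalent: 1.398 mg/L × 1,240,000 L = 1734 g.
Product at 76.6% available Cl: 1734 / 0.766 = 2263 g.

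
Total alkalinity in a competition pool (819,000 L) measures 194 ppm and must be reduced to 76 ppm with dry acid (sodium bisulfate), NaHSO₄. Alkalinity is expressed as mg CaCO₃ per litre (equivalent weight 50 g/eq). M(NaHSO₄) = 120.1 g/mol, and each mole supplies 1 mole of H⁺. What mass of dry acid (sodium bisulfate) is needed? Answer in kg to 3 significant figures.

232 kg

Alkalinity to neutralize: (194 − 76) = 118 mg/L as CaCO₃ × 819,000 L = 96,640 g as CaCO₃.
Equivalents of H⁺ required: 96,640 ÷ 50 g/eq = 1933 eq = 1933 mol NaHSO₄.
Mass of NaHSO₄: 1933 × 120.1 = 232,100 g.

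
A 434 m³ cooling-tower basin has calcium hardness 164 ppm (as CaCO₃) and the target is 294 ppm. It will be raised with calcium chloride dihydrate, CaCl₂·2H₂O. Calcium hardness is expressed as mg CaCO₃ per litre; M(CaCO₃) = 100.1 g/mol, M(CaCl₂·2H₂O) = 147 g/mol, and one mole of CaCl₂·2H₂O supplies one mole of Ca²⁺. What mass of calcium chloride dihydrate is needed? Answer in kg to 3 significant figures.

Volume: 434 m³ = 434,000 L.
Hardness to add: (294 − 164) = 130 mg/L as CaCO₃ × 434,000 L = 56,420 g as CaCO₃.
Moles of Ca²⁺ (1 mol Ca²⁺ ≡ 1 mol CaCO₃): 56,420 / 100.1 g/mol = 563.6 mol.
Mass of CaCl₂·2H₂O: 563.6 × 147 = 82,850 g.

82.9 kg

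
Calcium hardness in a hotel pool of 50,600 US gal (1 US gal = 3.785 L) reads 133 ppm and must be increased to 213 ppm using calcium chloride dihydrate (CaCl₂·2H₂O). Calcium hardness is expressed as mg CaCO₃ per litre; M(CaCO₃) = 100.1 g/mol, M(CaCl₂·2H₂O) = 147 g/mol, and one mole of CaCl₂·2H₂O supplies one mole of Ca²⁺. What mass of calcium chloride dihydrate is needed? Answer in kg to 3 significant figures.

22.5 kg

Volume: 50,600 US gal × 3.785 L/gal = 191,521 L.
Hardness to add: (213 − 133) = 80 mg/L as CaCO₃ × 191,521 L = 15,320 g as CaCO₃.
Moles of Ca²⁺ (1 mol Ca²⁺ ≡ 1 mol CaCO₃): 15,320 / 100.1 g/mol = 153.1 mol.
Mass of CaCl₂·2H₂O: 153.1 × 147 = 22,500 g.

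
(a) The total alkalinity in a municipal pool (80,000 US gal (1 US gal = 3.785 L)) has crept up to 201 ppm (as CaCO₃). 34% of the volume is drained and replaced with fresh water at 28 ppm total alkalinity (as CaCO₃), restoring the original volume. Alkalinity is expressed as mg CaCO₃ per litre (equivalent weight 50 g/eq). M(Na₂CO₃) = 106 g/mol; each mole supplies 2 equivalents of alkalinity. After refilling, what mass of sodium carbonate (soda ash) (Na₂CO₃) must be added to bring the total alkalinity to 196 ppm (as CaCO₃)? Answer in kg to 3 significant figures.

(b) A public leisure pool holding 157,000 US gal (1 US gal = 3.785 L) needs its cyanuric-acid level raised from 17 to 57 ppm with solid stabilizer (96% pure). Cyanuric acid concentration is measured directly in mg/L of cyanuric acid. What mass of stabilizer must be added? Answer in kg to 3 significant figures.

(a) 17.3 kg; (b) 24.8 kg

(a) Volume: 80,000 US gal × 3.785 L/gal = 302,800 L.
(a) After draining 34% and refilling: 201 × 0.66 + 28 × 0.34 = 142.18 ppm.
(a) Deficit to target: 196 − 142.18 = 53.82 mg/L.
(a) As CaCO₃: 53.82 mg/L × 302,800 L = 16,300 g; ÷ 50 g/eq ÷ 2 = 163 mol Na₂CO₃.
(a) Mass: 163 × 106 = 17,270 g.

(b) Volume: 157,000 US gal × 3.785 L/gal = 594,245 L.
(b) CYA to add: (57 − 17) = 40 mg/L × 594,245 L = 23,770 g cyanuric acid.
(b) At 96% purity: 23,770 / 0.96 = 24,760 g product.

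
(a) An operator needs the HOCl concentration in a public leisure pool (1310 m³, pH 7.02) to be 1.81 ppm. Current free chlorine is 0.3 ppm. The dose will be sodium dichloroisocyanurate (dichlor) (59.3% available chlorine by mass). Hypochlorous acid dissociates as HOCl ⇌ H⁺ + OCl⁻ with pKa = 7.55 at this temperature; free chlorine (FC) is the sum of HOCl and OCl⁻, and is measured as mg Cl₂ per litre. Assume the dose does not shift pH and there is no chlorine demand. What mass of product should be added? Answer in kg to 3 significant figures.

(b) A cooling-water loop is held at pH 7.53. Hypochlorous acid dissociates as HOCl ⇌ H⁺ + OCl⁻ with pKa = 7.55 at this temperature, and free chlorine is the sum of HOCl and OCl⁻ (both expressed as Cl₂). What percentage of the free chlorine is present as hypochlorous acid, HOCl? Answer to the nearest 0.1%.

(a) Volume: 1310 m³ = 1,310,000 L.
(a) [OCl⁻]/[HOCl] = 10^(pH − pKa) = 10^(7.02 − 7.55) = 0.2951; fraction as HOCl = 1/(1 + 0.2951) = 0.7721.
(a) Free chlorine required for 1.81 ppm HOCl: 1.81 / 0.7721 = 2.344 ppm.
(a) FC to add: 2.344 − 0.3 = 2.044 mg/L as Cl₂.
(a) Cl₂ equivalent: 2.044 mg/L × 1,310,000 L = 2678 g.
(a) Product at 59.3% available Cl: 2678 / 0.593 = 4516 g.

(b) [OCl⁻]/[HOCl] = 10^(pH − pKa) = 10^(7.53 − 7.55) = 10^-0.02 = 0.955.
(b) Fraction as HOCl = 1 / (1 + 0.955) = 0.5115.

(a) 4.52 kg; (b) 51.2%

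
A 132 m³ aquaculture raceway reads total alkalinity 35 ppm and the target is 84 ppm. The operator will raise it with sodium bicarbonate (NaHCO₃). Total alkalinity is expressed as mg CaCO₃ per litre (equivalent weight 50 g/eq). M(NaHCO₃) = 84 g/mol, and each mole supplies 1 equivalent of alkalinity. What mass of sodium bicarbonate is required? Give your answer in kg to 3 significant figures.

10.9 kg

Volume: 132 m³ = 132,000 L.
Alkalinity to add: (84 − 35) = 49 mg/L as CaCO₃ × 132,000 L = 6468 g as CaCO₃.
Equivalents: 6468 g ÷ 50 g/eq = 129.4 eq.
NaHCO₃ supplies 1 eq per mole → 129.4 mol.
Mass: 129.4 mol × 84 g/mol = 10,870 g.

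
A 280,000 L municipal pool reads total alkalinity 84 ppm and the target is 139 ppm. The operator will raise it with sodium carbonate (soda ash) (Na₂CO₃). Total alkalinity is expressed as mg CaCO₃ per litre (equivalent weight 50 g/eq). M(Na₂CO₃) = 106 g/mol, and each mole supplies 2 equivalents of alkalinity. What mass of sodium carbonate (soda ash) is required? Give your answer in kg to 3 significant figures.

Alkalinity to add: (139 − 84) = 55 mg/L as CaCO₃ × 280,000 L = 15,400 g as CaCO₃.
Equivalents: 15,400 g ÷ 50 g/eq = 308 eq.
Each mole of Na₂CO₃ supplies 2 eq, so 308 / 2 = 154 mol.
Mass: 154 mol × 106 g/mol = 16,320 g.

16.3 kg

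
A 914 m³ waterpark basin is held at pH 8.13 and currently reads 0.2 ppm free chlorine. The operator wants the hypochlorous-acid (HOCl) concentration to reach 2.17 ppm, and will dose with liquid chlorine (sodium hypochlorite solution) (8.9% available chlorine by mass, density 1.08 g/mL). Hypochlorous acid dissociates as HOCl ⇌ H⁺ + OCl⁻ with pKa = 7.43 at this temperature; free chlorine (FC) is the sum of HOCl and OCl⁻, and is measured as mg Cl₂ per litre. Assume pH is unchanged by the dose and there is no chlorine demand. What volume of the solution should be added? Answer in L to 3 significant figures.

122 L

Volume: 914 m³ = 914,000 L.
[OCl⁻]/[HOCl] = 10^(pH − pKa) = 10^(8.13 − 7.43) = 5.012; fraction as HOCl = 1/(1 + 5.012) = 0.1663.
Free chlorine required for 2.17 ppm HOCl: 2.17 / 0.1663 = 13.05 ppm.
FC to add: 13.05 − 0.2 = 12.85 mg/L as Cl₂.
Cl₂ equivalent: 12.85 mg/L × 914,000 L = 11,740 g.
Product at 8.9% available Cl: 11,740 / 0.089 = 131,900 g.
Volume: 131,900 g ÷ 1.08 g/mL = 122,100 mL.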